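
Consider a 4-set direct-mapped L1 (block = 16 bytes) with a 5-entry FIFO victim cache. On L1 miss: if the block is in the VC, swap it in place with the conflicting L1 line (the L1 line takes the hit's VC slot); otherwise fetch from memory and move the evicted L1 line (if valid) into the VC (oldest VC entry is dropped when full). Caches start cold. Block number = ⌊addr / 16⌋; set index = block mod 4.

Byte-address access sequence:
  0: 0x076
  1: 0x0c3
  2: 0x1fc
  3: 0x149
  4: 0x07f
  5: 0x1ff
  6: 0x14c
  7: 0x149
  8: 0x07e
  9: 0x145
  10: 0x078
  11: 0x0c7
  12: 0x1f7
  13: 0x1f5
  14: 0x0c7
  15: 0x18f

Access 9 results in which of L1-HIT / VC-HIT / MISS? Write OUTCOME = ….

OUTCOME = L1-HIT

0: 0x76 (blk 7, set 3) → MISS  vc=[]
1: 0xc3 (blk 12, set 0) → MISS  vc=[]
2: 0x1fc (blk 31, set 3) → MISS  vc=[7]
3: 0x149 (blk 20, set 0) → MISS  vc=[7, 12]
4: 0x7f (blk 7, set 3) → VC-HIT  vc=[31, 12]
5: 0x1ff (blk 31, set 3) → VC-HIT  vc=[7, 12]
6: 0x14c (blk 20, set 0) → L1-HIT  vc=[7, 12]
7: 0x149 (blk 20, set 0) → L1-HIT  vc=[7, 12]
8: 0x7e (blk 7, set 3) → VC-HIT  vc=[31, 12]
9: 0x145 (blk 20, set 0) → L1-HIT  vc=[31, 12]
10: 0x78 (blk 7, set 3) → L1-HIT  vc=[31, 12]
11: 0xc7 (blk 12, set 0) → VC-HIT  vc=[31, 20]
12: 0x1f7 (blk 31, set 3) → VC-HIT  vc=[7, 20]
13: 0x1f5 (blk 31, set 3) → L1-HIT  vc=[7, 20]
14: 0xc7 (blk 12, set 0) → L1-HIT  vc=[7, 20]
15: 0x18f (blk 24, set 0) → MISS  vc=[7, 20, 12]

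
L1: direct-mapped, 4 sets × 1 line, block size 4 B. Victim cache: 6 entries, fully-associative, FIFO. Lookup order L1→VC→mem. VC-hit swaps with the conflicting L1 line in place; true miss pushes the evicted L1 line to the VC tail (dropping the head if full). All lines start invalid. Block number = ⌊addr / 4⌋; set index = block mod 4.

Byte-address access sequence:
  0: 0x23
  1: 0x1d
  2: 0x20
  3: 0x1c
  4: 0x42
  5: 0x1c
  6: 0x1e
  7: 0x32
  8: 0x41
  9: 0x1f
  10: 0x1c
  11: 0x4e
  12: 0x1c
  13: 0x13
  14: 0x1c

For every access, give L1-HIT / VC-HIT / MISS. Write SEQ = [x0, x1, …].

SEQ = [MISS, MISS, L1-HIT, L1-HIT, MISS, L1-HIT, L1-HIT, MISS, VC-HIT, L1-HIT, L1-HIT, MISS, VC-HIT, MISS, L1-HIT]

  [0] addr=0x23 blk=8 s=0: MISS | VC []
  [1] addr=0x1d blk=7 s=3: MISS | VC []
  [2] addr=0x20 blk=8 s=0: L1-HIT | VC []
  [3] addr=0x1c blk=7 s=3: L1-HIT | VC []
  [4] addr=0x42 blk=16 s=0: MISS | VC [8]
  [5] addr=0x1c blk=7 s=3: L1-HIT | VC [8]
  [6] addr=0x1e blk=7 s=3: L1-HIT | VC [8]
  [7] addr=0x32 blk=12 s=0: MISS | VC [8, 16]
  [8] addr=0x41 blk=16 s=0: VC-HIT | VC [8, 12]
  [9] addr=0x1f blk=7 s=3: L1-HIT | VC [8, 12]
  [10] addr=0x1c blk=7 s=3: L1-HIT | VC [8, 12]
  [11] addr=0x4e blk=19 s=3: MISS | VC [8, 12, 7]
  [12] addr=0x1c blk=7 s=3: VC-HIT | VC [8, 12, 19]
  [13] addr=0x13 blk=4 s=0: MISS | VC [8, 12, 19, 16]
  [14] addr=0x1c blk=7 s=3: L1-HIT | VC [8, 12, 19, 16]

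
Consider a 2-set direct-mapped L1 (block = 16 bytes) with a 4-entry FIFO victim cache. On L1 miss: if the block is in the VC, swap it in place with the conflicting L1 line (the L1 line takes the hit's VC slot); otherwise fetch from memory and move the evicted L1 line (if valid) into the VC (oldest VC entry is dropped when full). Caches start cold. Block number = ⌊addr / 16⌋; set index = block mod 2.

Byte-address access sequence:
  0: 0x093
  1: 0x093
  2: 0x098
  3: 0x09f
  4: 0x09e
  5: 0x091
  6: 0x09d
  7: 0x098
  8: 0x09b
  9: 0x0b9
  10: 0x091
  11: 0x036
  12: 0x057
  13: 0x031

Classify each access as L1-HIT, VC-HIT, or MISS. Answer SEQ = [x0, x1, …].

0: 0x93 (blk 9, set 1) → MISS  vc=[]
1: 0x93 (blk 9, set 1) → L1-HIT  vc=[]
2: 0x98 (blk 9, set 1) → L1-HIT  vc=[]
3: 0x9f (blk 9, set 1) → L1-HIT  vc=[]
4: 0x9e (blk 9, set 1) → L1-HIT  vc=[]
5: 0x91 (blk 9, set 1) → L1-HIT  vc=[]
6: 0x9d (blk 9, set 1) → L1-HIT  vc=[]
7: 0x98 (blk 9, set 1) → L1-HIT  vc=[]
8: 0x9b (blk 9, set 1) → L1-HIT  vc=[]
9: 0xb9 (blk 11, set 1) → MISS  vc=[9]
10: 0x91 (blk 9, set 1) → VC-HIT  vc=[11]
11: 0x36 (blk 3, set 1) → MISS  vc=[11, 9]
12: 0x57 (blk 5, set 1) → MISS  vc=[11, 9, 3]
13: 0x31 (blk 3, set 1) → VC-HIT  vc=[11, 9, 5]

SEQ = [MISS, L1-HIT, L1-HIT, L1-HIT, L1-HIT, L1-HIT, L1-HIT, L1-HIT, L1-HIT, MISS, VC-HIT, MISS, MISS, VC-HIT]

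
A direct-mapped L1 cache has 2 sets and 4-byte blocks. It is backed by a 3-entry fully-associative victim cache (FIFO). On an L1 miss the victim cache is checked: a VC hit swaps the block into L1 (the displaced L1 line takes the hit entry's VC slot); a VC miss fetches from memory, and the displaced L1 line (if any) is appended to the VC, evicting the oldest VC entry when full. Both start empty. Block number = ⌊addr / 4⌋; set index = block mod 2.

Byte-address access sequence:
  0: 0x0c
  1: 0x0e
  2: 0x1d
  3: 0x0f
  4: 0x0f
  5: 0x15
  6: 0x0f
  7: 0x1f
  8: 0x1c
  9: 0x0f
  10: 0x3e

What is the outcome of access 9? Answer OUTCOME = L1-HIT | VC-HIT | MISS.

0: 0xc (blk 3, set 1) → MISS  vc=[]
1: 0xe (blk 3, set 1) → L1-HIT  vc=[]
2: 0x1d (blk 7, set 1) → MISS  vc=[3]
3: 0xf (blk 3, set 1) → VC-HIT  vc=[7]
4: 0xf (blk 3, set 1) → L1-HIT  vc=[7]
5: 0x15 (blk 5, set 1) → MISS  vc=[7, 3]
6: 0xf (blk 3, set 1) → VC-HIT  vc=[7, 5]
7: 0x1f (blk 7, set 1) → VC-HIT  vc=[3, 5]
8: 0x1c (blk 7, set 1) → L1-HIT  vc=[3, 5]
9: 0xf (blk 3, set 1) → VC-HIT  vc=[7, 5]
10: 0x3e (blk 15, set 1) → MISS  vc=[7, 5, 3]

OUTCOME = VC-HIT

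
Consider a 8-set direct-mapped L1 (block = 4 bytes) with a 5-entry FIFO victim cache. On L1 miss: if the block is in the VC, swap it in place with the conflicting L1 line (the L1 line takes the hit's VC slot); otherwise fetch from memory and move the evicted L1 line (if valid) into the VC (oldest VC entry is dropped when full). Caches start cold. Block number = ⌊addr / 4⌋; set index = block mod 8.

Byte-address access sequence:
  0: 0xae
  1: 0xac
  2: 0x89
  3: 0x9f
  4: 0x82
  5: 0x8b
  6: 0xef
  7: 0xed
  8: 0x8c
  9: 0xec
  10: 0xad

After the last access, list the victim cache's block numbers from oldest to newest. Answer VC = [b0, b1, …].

VC = [59, 35]

#0 0xae→b43/s3 MISS; vc=[]
#1 0xac→b43/s3 L1-HIT; vc=[]
#2 0x89→b34/s2 MISS; vc=[]
#3 0x9f→b39/s7 MISS; vc=[]
#4 0x82→b32/s0 MISS; vc=[]
#5 0x8b→b34/s2 L1-HIT; vc=[]
#6 0xef→b59/s3 MISS; vc=[43]
#7 0xed→b59/s3 L1-HIT; vc=[43]
#8 0x8c→b35/s3 MISS; vc=[43,59]
#9 0xec→b59/s3 VC-HIT; vc=[43,35]
#10 0xad→b43/s3 VC-HIT; vc=[59,35]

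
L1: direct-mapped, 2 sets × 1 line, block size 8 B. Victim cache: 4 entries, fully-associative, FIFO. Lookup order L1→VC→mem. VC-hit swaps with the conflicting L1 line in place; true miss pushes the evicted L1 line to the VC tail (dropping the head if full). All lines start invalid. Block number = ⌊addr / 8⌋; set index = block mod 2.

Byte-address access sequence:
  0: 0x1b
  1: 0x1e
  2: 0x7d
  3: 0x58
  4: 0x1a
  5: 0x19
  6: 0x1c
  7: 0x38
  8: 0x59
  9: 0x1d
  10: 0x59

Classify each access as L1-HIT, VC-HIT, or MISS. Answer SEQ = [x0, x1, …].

  [0] addr=0x1b blk=3 s=1: MISS | VC []
  [1] addr=0x1e blk=3 s=1: L1-HIT | VC []
  [2] addr=0x7d blk=15 s=1: MISS | VC [3]
  [3] addr=0x58 blk=11 s=1: MISS | VC [3, 15]
  [4] addr=0x1a blk=3 s=1: VC-HIT | VC [11, 15]
  [5] addr=0x19 blk=3 s=1: L1-HIT | VC [11, 15]
  [6] addr=0x1c blk=3 s=1: L1-HIT | VC [11, 15]
  [7] addr=0x38 blk=7 s=1: MISS | VC [11, 15, 3]
  [8] addr=0x59 blk=11 s=1: VC-HIT | VC [7, 15, 3]
  [9] addr=0x1d blk=3 s=1: VC-HIT | VC [7, 15, 11]
  [10] addr=0x59 blk=11 s=1: VC-HIT | VC [7, 15, 3]

SEQ = [MISS, L1-HIT, MISS, MISS, VC-HIT, L1-HIT, L1-HIT, MISS, VC-HIT, VC-HIT, VC-HIT]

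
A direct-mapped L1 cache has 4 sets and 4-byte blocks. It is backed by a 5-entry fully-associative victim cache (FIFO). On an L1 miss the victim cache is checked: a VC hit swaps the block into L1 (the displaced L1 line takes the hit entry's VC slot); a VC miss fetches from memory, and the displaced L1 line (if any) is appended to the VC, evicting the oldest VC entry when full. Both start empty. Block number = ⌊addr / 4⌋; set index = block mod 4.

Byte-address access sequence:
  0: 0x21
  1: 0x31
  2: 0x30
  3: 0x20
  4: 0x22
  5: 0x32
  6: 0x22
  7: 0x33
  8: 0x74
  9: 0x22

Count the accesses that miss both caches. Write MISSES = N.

MISSES = 3

0: 0x21 (blk 8, set 0) → MISS  vc=[]
1: 0x31 (blk 12, set 0) → MISS  vc=[8]
2: 0x30 (blk 12, set 0) → L1-HIT  vc=[8]
3: 0x20 (blk 8, set 0) → VC-HIT  vc=[12]
4: 0x22 (blk 8, set 0) → L1-HIT  vc=[12]
5: 0x32 (blk 12, set 0) → VC-HIT  vc=[8]
6: 0x22 (blk 8, set 0) → VC-HIT  vc=[12]
7: 0x33 (blk 12, set 0) → VC-HIT  vc=[8]
8: 0x74 (blk 29, set 1) → MISS  vc=[8]
9: 0x22 (blk 8, set 0) → VC-HIT  vc=[12]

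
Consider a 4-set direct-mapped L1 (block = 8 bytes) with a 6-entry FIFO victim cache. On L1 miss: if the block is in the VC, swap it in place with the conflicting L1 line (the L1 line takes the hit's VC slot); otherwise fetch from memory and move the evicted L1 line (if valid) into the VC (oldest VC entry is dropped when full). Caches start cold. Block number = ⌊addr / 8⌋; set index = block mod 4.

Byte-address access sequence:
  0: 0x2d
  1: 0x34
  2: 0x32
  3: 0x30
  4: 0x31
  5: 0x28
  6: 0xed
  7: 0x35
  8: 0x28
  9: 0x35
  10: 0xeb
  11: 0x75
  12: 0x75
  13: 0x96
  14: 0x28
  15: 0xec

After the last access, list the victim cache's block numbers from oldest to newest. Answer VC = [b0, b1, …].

VC = [5, 6, 14]

  [0] addr=0x2d blk=5 s=1: MISS | VC []
  [1] addr=0x34 blk=6 s=2: MISS | VC []
  [2] addr=0x32 blk=6 s=2: L1-HIT | VC []
  [3] addr=0x30 blk=6 s=2: L1-HIT | VC []
  [4] addr=0x31 blk=6 s=2: L1-HIT | VC []
  [5] addr=0x28 blk=5 s=1: L1-HIT | VC []
  [6] addr=0xed blk=29 s=1: MISS | VC [5]
  [7] addr=0x35 blk=6 s=2: L1-HIT | VC [5]
  [8] addr=0x28 blk=5 s=1: VC-HIT | VC [29]
  [9] addr=0x35 blk=6 s=2: L1-HIT | VC [29]
  [10] addr=0xeb blk=29 s=1: VC-HIT | VC [5]
  [11] addr=0x75 blk=14 s=2: MISS | VC [5, 6]
  [12] addr=0x75 blk=14 s=2: L1-HIT | VC [5, 6]
  [13] addr=0x96 blk=18 s=2: MISS | VC [5, 6, 14]
  [14] addr=0x28 blk=5 s=1: VC-HIT | VC [29, 6, 14]
  [15] addr=0xec blk=29 s=1: VC-HIT | VC [5, 6, 14]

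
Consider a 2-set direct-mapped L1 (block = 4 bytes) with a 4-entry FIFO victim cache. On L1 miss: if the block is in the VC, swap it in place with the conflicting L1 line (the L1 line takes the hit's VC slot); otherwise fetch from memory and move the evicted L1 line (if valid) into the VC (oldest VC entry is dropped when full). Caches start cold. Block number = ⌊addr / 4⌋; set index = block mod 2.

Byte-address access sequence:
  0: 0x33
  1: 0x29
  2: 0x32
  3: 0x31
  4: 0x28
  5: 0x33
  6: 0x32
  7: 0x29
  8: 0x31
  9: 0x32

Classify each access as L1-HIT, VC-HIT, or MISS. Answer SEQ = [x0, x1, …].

  [0] addr=0x33 blk=12 s=0: MISS | VC []
  [1] addr=0x29 blk=10 s=0: MISS | VC [12]
  [2] addr=0x32 blk=12 s=0: VC-HIT | VC [10]
  [3] addr=0x31 blk=12 s=0: L1-HIT | VC [10]
  [4] addr=0x28 blk=10 s=0: VC-HIT | VC [12]
  [5] addr=0x33 blk=12 s=0: VC-HIT | VC [10]
  [6] addr=0x32 blk=12 s=0: L1-HIT | VC [10]
  [7] addr=0x29 blk=10 s=0: VC-HIT | VC [12]
  [8] addr=0x31 blk=12 s=0: VC-HIT | VC [10]
  [9] addr=0x32 blk=12 s=0: L1-HIT | VC [10]

SEQ = [MISS, MISS, VC-HIT, L1-HIT, VC-HIT, VC-HIT, L1-HIT, VC-HIT, VC-HIT, L1-HIT]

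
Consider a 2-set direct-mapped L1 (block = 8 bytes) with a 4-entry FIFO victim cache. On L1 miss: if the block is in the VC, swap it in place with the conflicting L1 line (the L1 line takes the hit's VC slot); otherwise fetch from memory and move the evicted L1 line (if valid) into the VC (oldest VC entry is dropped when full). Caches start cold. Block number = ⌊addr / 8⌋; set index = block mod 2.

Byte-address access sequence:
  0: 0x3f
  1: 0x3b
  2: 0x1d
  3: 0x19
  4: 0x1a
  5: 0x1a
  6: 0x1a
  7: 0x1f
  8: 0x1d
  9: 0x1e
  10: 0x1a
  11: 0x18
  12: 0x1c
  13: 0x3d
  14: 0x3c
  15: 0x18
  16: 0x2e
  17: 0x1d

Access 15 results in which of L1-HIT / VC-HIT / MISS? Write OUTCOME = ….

OUTCOME = VC-HIT

  [0] addr=0x3f blk=7 s=1: MISS | VC []
  [1] addr=0x3b blk=7 s=1: L1-HIT | VC []
  [2] addr=0x1d blk=3 s=1: MISS | VC [7]
  [3] addr=0x19 blk=3 s=1: L1-HIT | VC [7]
  [4] addr=0x1a blk=3 s=1: L1-HIT | VC [7]
  [5] addr=0x1a blk=3 s=1: L1-HIT | VC [7]
  [6] addr=0x1a blk=3 s=1: L1-HIT | VC [7]
  [7] addr=0x1f blk=3 s=1: L1-HIT | VC [7]
  [8] addr=0x1d blk=3 s=1: L1-HIT | VC [7]
  [9] addr=0x1e blk=3 s=1: L1-HIT | VC [7]
  [10] addr=0x1a blk=3 s=1: L1-HIT | VC [7]
  [11] addr=0x18 blk=3 s=1: L1-HIT | VC [7]
  [12] addr=0x1c blk=3 s=1: L1-HIT | VC [7]
  [13] addr=0x3d blk=7 s=1: VC-HIT | VC [3]
  [14] addr=0x3c blk=7 s=1: L1-HIT | VC [3]
  [15] addr=0x18 blk=3 s=1: VC-HIT | VC [7]
  [16] addr=0x2e blk=5 s=1: MISS | VC [7, 3]
  [17] addr=0x1d blk=3 s=1: VC-HIT | VC [7, 5]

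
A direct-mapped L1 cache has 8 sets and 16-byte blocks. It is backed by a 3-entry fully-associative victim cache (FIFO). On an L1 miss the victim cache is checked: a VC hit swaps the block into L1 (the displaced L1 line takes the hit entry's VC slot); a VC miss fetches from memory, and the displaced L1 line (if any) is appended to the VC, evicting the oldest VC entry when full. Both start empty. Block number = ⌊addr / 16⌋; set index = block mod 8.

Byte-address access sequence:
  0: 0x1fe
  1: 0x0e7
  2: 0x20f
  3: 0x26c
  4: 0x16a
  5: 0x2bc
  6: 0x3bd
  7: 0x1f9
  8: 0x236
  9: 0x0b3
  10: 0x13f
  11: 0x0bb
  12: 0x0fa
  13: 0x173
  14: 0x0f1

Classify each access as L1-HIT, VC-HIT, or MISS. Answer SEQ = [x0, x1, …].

#0 0x1fe→b31/s7 MISS; vc=[]
#1 0xe7→b14/s6 MISS; vc=[]
#2 0x20f→b32/s0 MISS; vc=[]
#3 0x26c→b38/s6 MISS; vc=[14]
#4 0x16a→b22/s6 MISS; vc=[14,38]
#5 0x2bc→b43/s3 MISS; vc=[14,38]
#6 0x3bd→b59/s3 MISS; vc=[14,38,43]
#7 0x1f9→b31/s7 L1-HIT; vc=[14,38,43]
#8 0x236→b35/s3 MISS; vc=[38,43,59]
#9 0xb3→b11/s3 MISS; vc=[43,59,35]
#10 0x13f→b19/s3 MISS; vc=[59,35,11]
#11 0xbb→b11/s3 VC-HIT; vc=[59,35,19]
#12 0xfa→b15/s7 MISS; vc=[35,19,31]
#13 0x173→b23/s7 MISS; vc=[19,31,15]
#14 0xf1→b15/s7 VC-HIT; vc=[19,31,23]

SEQ = [MISS, MISS, MISS, MISS, MISS, MISS, MISS, L1-HIT, MISS, MISS, MISS, VC-HIT, MISS, MISS, VC-HIT]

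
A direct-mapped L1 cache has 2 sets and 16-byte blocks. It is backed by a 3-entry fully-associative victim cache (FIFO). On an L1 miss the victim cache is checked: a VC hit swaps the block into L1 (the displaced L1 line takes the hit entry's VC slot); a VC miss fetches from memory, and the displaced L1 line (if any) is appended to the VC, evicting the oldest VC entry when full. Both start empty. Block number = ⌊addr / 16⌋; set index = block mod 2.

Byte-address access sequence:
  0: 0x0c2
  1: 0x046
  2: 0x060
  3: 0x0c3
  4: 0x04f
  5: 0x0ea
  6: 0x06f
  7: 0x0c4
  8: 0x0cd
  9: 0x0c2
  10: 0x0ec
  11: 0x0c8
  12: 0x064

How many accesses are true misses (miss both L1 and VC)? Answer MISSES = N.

MISSES = 4

#0 0xc2→b12/s0 MISS; vc=[]
#1 0x46→b4/s0 MISS; vc=[12]
#2 0x60→b6/s0 MISS; vc=[12,4]
#3 0xc3→b12/s0 VC-HIT; vc=[6,4]
#4 0x4f→b4/s0 VC-HIT; vc=[6,12]
#5 0xea→b14/s0 MISS; vc=[6,12,4]
#6 0x6f→b6/s0 VC-HIT; vc=[14,12,4]
#7 0xc4→b12/s0 VC-HIT; vc=[14,6,4]
#8 0xcd→b12/s0 L1-HIT; vc=[14,6,4]
#9 0xc2→b12/s0 L1-HIT; vc=[14,6,4]
#10 0xec→b14/s0 VC-HIT; vc=[12,6,4]
#11 0xc8→b12/s0 VC-HIT; vc=[14,6,4]
#12 0x64→b6/s0 VC-HIT; vc=[14,12,4]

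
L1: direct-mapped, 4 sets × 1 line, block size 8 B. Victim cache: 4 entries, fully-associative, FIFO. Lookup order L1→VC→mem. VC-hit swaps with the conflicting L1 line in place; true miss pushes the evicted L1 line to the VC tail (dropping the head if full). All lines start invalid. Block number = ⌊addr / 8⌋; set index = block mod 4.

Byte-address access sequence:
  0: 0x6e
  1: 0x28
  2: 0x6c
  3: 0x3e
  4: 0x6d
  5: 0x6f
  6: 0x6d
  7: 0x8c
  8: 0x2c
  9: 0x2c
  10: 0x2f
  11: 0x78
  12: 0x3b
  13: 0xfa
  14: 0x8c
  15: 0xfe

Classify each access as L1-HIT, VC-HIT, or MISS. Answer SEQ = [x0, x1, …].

SEQ = [MISS, MISS, VC-HIT, MISS, L1-HIT, L1-HIT, L1-HIT, MISS, VC-HIT, L1-HIT, L1-HIT, MISS, VC-HIT, MISS, VC-HIT, L1-HIT]

  [0] addr=0x6e blk=13 s=1: MISS | VC []
  [1] addr=0x28 blk=5 s=1: MISS | VC [13]
  [2] addr=0x6c blk=13 s=1: VC-HIT | VC [5]
  [3] addr=0x3e blk=7 s=3: MISS | VC [5]
  [4] addr=0x6d blk=13 s=1: L1-HIT | VC [5]
  [5] addr=0x6f blk=13 s=1: L1-HIT | VC [5]
  [6] addr=0x6d blk=13 s=1: L1-HIT | VC [5]
  [7] addr=0x8c blk=17 s=1: MISS | VC [5, 13]
  [8] addr=0x2c blk=5 s=1: VC-HIT | VC [17, 13]
  [9] addr=0x2c blk=5 s=1: L1-HIT | VC [17, 13]
  [10] addr=0x2f blk=5 s=1: L1-HIT | VC [17, 13]
  [11] addr=0x78 blk=15 s=3: MISS | VC [17, 13, 7]
  [12] addr=0x3b blk=7 s=3: VC-HIT | VC [17, 13, 15]
  [13] addr=0xfa blk=31 s=3: MISS | VC [17, 13, 15, 7]
  [14] addr=0x8c blk=17 s=1: VC-HIT | VC [5, 13, 15, 7]
  [15] addr=0xfe blk=31 s=3: L1-HIT | VC [5, 13, 15, 7]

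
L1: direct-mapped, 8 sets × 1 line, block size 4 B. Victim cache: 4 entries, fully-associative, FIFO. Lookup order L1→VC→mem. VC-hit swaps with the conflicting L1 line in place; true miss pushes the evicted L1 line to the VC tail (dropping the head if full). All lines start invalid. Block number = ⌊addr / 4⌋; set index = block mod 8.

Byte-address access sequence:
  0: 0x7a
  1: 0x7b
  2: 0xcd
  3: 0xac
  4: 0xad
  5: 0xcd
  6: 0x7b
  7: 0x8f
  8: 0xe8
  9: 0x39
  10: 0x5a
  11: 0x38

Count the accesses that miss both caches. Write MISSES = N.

  [0] addr=0x7a blk=30 s=6: MISS | VC []
  [1] addr=0x7b blk=30 s=6: L1-HIT | VC []
  [2] addr=0xcd blk=51 s=3: MISS | VC []
  [3] addr=0xac blk=43 s=3: MISS | VC [51]
  [4] addr=0xad blk=43 s=3: L1-HIT | VC [51]
  [5] addr=0xcd blk=51 s=3: VC-HIT | VC [43]
  [6] addr=0x7b blk=30 s=6: L1-HIT | VC [43]
  [7] addr=0x8f blk=35 s=3: MISS | VC [43, 51]
  [8] addr=0xe8 blk=58 s=2: MISS | VC [43, 51]
  [9] addr=0x39 blk=14 s=6: MISS | VC [43, 51, 30]
  [10] addr=0x5a blk=22 s=6: MISS | VC [43, 51, 30, 14]
  [11] addr=0x38 blk=14 s=6: VC-HIT | VC [43, 51, 30, 22]

MISSES = 7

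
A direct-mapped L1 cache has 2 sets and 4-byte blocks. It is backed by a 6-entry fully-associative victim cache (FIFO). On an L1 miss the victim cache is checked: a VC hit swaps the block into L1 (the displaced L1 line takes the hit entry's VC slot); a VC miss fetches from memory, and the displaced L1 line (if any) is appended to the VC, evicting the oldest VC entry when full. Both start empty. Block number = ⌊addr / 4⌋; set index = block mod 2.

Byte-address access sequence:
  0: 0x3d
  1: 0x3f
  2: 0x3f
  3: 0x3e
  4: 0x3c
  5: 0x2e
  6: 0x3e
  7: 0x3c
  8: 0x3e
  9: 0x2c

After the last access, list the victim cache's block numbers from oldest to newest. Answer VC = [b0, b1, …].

  [0] addr=0x3d blk=15 s=1: MISS | VC []
  [1] addr=0x3f blk=15 s=1: L1-HIT | VC []
  [2] addr=0x3f blk=15 s=1: L1-HIT | VC []
  [3] addr=0x3e blk=15 s=1: L1-HIT | VC []
  [4] addr=0x3c blk=15 s=1: L1-HIT | VC []
  [5] addr=0x2e blk=11 s=1: MISS | VC [15]
  [6] addr=0x3e blk=15 s=1: VC-HIT | VC [11]
  [7] addr=0x3c blk=15 s=1: L1-HIT | VC [11]
  [8] addr=0x3e blk=15 s=1: L1-HIT | VC [11]
  [9] addr=0x2c blk=11 s=1: VC-HIT | VC [15]

VC = [15]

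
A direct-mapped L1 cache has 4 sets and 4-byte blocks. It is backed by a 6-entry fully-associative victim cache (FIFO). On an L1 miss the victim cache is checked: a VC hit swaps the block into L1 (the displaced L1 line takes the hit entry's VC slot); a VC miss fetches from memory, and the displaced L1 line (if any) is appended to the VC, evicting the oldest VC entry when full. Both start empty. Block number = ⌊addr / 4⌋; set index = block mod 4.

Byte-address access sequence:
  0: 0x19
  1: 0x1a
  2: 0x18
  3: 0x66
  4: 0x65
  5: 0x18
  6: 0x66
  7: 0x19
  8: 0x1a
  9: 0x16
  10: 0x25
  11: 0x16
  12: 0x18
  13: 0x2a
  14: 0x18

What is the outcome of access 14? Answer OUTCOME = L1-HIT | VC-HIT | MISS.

OUTCOME = VC-HIT

#0 0x19→b6/s2 MISS; vc=[]
#1 0x1a→b6/s2 L1-HIT; vc=[]
#2 0x18→b6/s2 L1-HIT; vc=[]
#3 0x66→b25/s1 MISS; vc=[]
#4 0x65→b25/s1 L1-HIT; vc=[]
#5 0x18→b6/s2 L1-HIT; vc=[]
#6 0x66→b25/s1 L1-HIT; vc=[]
#7 0x19→b6/s2 L1-HIT; vc=[]
#8 0x1a→b6/s2 L1-HIT; vc=[]
#9 0x16→b5/s1 MISS; vc=[25]
#10 0x25→b9/s1 MISS; vc=[25,5]
#11 0x16→b5/s1 VC-HIT; vc=[25,9]
#12 0x18→b6/s2 L1-HIT; vc=[25,9]
#13 0x2a→b10/s2 MISS; vc=[25,9,6]
#14 0x18→b6/s2 VC-HIT; vc=[25,9,10]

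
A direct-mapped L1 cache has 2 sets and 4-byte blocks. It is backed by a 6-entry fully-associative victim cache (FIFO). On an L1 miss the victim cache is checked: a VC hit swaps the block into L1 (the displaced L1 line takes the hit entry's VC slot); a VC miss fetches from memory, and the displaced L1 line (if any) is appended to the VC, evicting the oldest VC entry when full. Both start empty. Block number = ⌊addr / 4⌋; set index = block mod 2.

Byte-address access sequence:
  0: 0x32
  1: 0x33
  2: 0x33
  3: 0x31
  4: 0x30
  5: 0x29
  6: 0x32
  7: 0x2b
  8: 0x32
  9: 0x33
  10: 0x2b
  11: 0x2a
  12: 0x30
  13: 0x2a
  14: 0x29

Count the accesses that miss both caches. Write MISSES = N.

0: 0x32 (blk 12, set 0) → MISS  vc=[]
1: 0x33 (blk 12, set 0) → L1-HIT  vc=[]
2: 0x33 (blk 12, set 0) → L1-HIT  vc=[]
3: 0x31 (blk 12, set 0) → L1-HIT  vc=[]
4: 0x30 (blk 12, set 0) → L1-HIT  vc=[]
5: 0x29 (blk 10, set 0) → MISS  vc=[12]
6: 0x32 (blk 12, set 0) → VC-HIT  vc=[10]
7: 0x2b (blk 10, set 0) → VC-HIT  vc=[12]
8: 0x32 (blk 12, set 0) → VC-HIT  vc=[10]
9: 0x33 (blk 12, set 0) → L1-HIT  vc=[10]
10: 0x2b (blk 10, set 0) → VC-HIT  vc=[12]
11: 0x2a (blk 10, set 0) → L1-HIT  vc=[12]
12: 0x30 (blk 12, set 0) → VC-HIT  vc=[10]
13: 0x2a (blk 10, set 0) → VC-HIT  vc=[12]
14: 0x29 (blk 10, set 0) → L1-HIT  vc=[12]

MISSES = 2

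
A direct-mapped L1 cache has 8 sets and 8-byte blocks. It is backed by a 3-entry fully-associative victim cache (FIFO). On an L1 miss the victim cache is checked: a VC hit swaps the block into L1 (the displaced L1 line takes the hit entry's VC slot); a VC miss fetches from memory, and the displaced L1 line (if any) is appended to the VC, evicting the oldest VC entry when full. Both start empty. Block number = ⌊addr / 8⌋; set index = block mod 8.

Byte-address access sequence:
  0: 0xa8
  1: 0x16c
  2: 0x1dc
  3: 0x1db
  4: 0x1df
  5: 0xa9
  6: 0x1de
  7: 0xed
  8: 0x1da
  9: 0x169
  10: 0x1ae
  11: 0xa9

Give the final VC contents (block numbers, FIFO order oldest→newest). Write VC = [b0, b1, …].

0: 0xa8 (blk 21, set 5) → MISS  vc=[]
1: 0x16c (blk 45, set 5) → MISS  vc=[21]
2: 0x1dc (blk 59, set 3) → MISS  vc=[21]
3: 0x1db (blk 59, set 3) → L1-HIT  vc=[21]
4: 0x1df (blk 59, set 3) → L1-HIT  vc=[21]
5: 0xa9 (blk 21, set 5) → VC-HIT  vc=[45]
6: 0x1de (blk 59, set 3) → L1-HIT  vc=[45]
7: 0xed (blk 29, set 5) → MISS  vc=[45, 21]
8: 0x1da (blk 59, set 3) → L1-HIT  vc=[45, 21]
9: 0x169 (blk 45, set 5) → VC-HIT  vc=[29, 21]
10: 0x1ae (blk 53, set 5) → MISS  vc=[29, 21, 45]
11: 0xa9 (blk 21, set 5) → VC-HIT  vc=[29, 53, 45]

VC = [29, 53, 45]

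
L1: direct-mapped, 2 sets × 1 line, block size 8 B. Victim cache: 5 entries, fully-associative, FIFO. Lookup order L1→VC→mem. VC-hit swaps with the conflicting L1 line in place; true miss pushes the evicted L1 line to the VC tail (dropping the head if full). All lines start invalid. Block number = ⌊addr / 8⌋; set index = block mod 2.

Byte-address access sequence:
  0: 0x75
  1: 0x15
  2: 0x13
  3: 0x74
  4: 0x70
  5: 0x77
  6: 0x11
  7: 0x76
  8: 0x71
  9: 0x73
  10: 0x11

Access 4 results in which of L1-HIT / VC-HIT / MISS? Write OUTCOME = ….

#0 0x75→b14/s0 MISS; vc=[]
#1 0x15→b2/s0 MISS; vc=[14]
#2 0x13→b2/s0 L1-HIT; vc=[14]
#3 0x74→b14/s0 VC-HIT; vc=[2]
#4 0x70→b14/s0 L1-HIT; vc=[2]
#5 0x77→b14/s0 L1-HIT; vc=[2]
#6 0x11→b2/s0 VC-HIT; vc=[14]
#7 0x76→b14/s0 VC-HIT; vc=[2]
#8 0x71→b14/s0 L1-HIT; vc=[2]
#9 0x73→b14/s0 L1-HIT; vc=[2]
#10 0x11→b2/s0 VC-HIT; vc=[14]

OUTCOME = L1-HIT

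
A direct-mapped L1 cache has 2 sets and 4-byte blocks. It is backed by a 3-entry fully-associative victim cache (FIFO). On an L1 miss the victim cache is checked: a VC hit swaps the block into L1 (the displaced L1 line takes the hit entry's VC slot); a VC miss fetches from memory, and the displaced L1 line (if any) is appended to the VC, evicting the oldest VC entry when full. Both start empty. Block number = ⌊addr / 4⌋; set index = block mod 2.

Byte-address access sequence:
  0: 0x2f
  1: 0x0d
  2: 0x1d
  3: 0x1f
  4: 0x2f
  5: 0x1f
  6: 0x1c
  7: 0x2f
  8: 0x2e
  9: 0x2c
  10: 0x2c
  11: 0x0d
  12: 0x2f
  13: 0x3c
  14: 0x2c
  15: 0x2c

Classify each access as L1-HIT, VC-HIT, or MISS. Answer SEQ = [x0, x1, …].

  [0] addr=0x2f blk=11 s=1: MISS | VC []
  [1] addr=0xd blk=3 s=1: MISS | VC [11]
  [2] addr=0x1d blk=7 s=1: MISS | VC [11, 3]
  [3] addr=0x1f blk=7 s=1: L1-HIT | VC [11, 3]
  [4] addr=0x2f blk=11 s=1: VC-HIT | VC [7, 3]
  [5] addr=0x1f blk=7 s=1: VC-HIT | VC [11, 3]
  [6] addr=0x1c blk=7 s=1: L1-HIT | VC [11, 3]
  [7] addr=0x2f blk=11 s=1: VC-HIT | VC [7, 3]
  [8] addr=0x2e blk=11 s=1: L1-HIT | VC [7, 3]
  [9] addr=0x2c blk=11 s=1: L1-HIT | VC [7, 3]
  [10] addr=0x2c blk=11 s=1: L1-HIT | VC [7, 3]
  [11] addr=0xd blk=3 s=1: VC-HIT | VC [7, 11]
  [12] addr=0x2f blk=11 s=1: VC-HIT | VC [7, 3]
  [13] addr=0x3c blk=15 s=1: MISS | VC [7, 3, 11]
  [14] addr=0x2c blk=11 s=1: VC-HIT | VC [7, 3, 15]
  [15] addr=0x2c blk=11 s=1: L1-HIT | VC [7, 3, 15]

SEQ = [MISS, MISS, MISS, L1-HIT, VC-HIT, VC-HIT, L1-HIT, VC-HIT, L1-HIT, L1-HIT, L1-HIT, VC-HIT, VC-HIT, MISS, VC-HIT, L1-HIT]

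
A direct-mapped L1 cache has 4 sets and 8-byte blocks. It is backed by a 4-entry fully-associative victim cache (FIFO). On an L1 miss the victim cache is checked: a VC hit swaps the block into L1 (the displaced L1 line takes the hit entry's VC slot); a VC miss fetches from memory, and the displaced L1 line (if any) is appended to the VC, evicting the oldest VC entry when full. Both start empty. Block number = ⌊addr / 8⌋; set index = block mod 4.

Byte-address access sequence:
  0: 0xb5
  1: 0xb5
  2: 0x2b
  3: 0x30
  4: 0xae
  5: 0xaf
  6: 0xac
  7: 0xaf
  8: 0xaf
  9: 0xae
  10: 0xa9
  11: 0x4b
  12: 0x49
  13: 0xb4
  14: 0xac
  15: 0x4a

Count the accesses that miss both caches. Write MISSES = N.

0: 0xb5 (blk 22, set 2) → MISS  vc=[]
1: 0xb5 (blk 22, set 2) → L1-HIT  vc=[]
2: 0x2b (blk 5, set 1) → MISS  vc=[]
3: 0x30 (blk 6, set 2) → MISS  vc=[22]
4: 0xae (blk 21, set 1) → MISS  vc=[22, 5]
5: 0xaf (blk 21, set 1) → L1-HIT  vc=[22, 5]
6: 0xac (blk 21, set 1) → L1-HIT  vc=[22, 5]
7: 0xaf (blk 21, set 1) → L1-HIT  vc=[22, 5]
8: 0xaf (blk 21, set 1) → L1-HIT  vc=[22, 5]
9: 0xae (blk 21, set 1) → L1-HIT  vc=[22, 5]
10: 0xa9 (blk 21, set 1) → L1-HIT  vc=[22, 5]
11: 0x4b (blk 9, set 1) → MISS  vc=[22, 5, 21]
12: 0x49 (blk 9, set 1) → L1-HIT  vc=[22, 5, 21]
13: 0xb4 (blk 22, set 2) → VC-HIT  vc=[6, 5, 21]
14: 0xac (blk 21, set 1) → VC-HIT  vc=[6, 5, 9]
15: 0x4a (blk 9, set 1) → VC-HIT  vc=[6, 5, 21]

MISSES = 5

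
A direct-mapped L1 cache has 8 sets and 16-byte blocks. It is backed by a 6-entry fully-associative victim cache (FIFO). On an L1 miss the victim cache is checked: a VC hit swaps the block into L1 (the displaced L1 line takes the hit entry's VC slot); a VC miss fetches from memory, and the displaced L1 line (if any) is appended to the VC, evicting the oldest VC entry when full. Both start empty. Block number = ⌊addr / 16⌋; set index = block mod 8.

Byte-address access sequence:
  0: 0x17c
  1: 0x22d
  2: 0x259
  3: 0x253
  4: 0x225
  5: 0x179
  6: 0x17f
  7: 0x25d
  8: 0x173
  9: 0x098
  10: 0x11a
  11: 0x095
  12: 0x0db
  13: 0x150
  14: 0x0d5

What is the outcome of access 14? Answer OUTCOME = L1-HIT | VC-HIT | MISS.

#0 0x17c→b23/s7 MISS; vc=[]
#1 0x22d→b34/s2 MISS; vc=[]
#2 0x259→b37/s5 MISS; vc=[]
#3 0x253→b37/s5 L1-HIT; vc=[]
#4 0x225→b34/s2 L1-HIT; vc=[]
#5 0x179→b23/s7 L1-HIT; vc=[]
#6 0x17f→b23/s7 L1-HIT; vc=[]
#7 0x25d→b37/s5 L1-HIT; vc=[]
#8 0x173→b23/s7 L1-HIT; vc=[]
#9 0x98→b9/s1 MISS; vc=[]
#10 0x11a→b17/s1 MISS; vc=[9]
#11 0x95→b9/s1 VC-HIT; vc=[17]
#12 0xdb→b13/s5 MISS; vc=[17,37]
#13 0x150→b21/s5 MISS; vc=[17,37,13]
#14 0xd5→b13/s5 VC-HIT; vc=[17,37,21]

OUTCOME = VC-HIT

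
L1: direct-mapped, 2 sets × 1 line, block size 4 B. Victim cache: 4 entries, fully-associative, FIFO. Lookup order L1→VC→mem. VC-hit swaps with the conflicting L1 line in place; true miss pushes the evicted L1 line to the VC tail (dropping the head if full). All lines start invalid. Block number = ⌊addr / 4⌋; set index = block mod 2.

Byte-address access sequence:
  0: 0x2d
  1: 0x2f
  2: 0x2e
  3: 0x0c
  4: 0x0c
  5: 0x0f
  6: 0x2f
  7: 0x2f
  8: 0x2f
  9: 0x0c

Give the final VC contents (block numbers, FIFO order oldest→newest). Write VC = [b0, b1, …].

0: 0x2d (blk 11, set 1) → MISS  vc=[]
1: 0x2f (blk 11, set 1) → L1-HIT  vc=[]
2: 0x2e (blk 11, set 1) → L1-HIT  vc=[]
3: 0xc (blk 3, set 1) → MISS  vc=[11]
4: 0xc (blk 3, set 1) → L1-HIT  vc=[11]
5: 0xf (blk 3, set 1) → L1-HIT  vc=[11]
6: 0x2f (blk 11, set 1) → VC-HIT  vc=[3]
7: 0x2f (blk 11, set 1) → L1-HIT  vc=[3]
8: 0x2f (blk 11, set 1) → L1-HIT  vc=[3]
9: 0xc (blk 3, set 1) → VC-HIT  vc=[11]

VC = [11]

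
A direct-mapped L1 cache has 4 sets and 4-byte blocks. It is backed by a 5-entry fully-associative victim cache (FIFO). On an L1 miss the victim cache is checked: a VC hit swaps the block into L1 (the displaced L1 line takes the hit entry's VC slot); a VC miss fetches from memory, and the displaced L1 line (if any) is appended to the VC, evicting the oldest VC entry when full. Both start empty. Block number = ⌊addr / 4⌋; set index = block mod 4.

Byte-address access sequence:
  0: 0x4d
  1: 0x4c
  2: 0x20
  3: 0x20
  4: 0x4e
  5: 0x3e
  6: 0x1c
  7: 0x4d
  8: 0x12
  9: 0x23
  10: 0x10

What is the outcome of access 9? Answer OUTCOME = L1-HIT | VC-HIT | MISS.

OUTCOME = VC-HIT

#0 0x4d→b19/s3 MISS; vc=[]
#1 0x4c→b19/s3 L1-HIT; vc=[]
#2 0x20→b8/s0 MISS; vc=[]
#3 0x20→b8/s0 L1-HIT; vc=[]
#4 0x4e→b19/s3 L1-HIT; vc=[]
#5 0x3e→b15/s3 MISS; vc=[19]
#6 0x1c→b7/s3 MISS; vc=[19,15]
#7 0x4d→b19/s3 VC-HIT; vc=[7,15]
#8 0x12→b4/s0 MISS; vc=[7,15,8]
#9 0x23→b8/s0 VC-HIT; vc=[7,15,4]
#10 0x10→b4/s0 VC-HIT; vc=[7,15,8]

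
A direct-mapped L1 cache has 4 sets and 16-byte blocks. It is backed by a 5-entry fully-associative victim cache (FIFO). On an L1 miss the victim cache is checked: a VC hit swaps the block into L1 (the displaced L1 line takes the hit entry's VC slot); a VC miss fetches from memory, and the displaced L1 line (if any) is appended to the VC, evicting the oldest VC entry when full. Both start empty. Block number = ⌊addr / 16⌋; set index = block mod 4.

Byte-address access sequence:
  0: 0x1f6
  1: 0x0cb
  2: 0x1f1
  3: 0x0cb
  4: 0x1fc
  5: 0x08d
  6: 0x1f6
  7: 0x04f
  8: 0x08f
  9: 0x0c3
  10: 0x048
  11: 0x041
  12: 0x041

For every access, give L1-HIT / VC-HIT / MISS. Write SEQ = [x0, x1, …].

  [0] addr=0x1f6 blk=31 s=3: MISS | VC []
  [1] addr=0xcb blk=12 s=0: MISS | VC []
  [2] addr=0x1f1 blk=31 s=3: L1-HIT | VC []
  [3] addr=0xcb blk=12 s=0: L1-HIT | VC []
  [4] addr=0x1fc blk=31 s=3: L1-HIT | VC []
  [5] addr=0x8d blk=8 s=0: MISS | VC [12]
  [6] addr=0x1f6 blk=31 s=3: L1-HIT | VC [12]
  [7] addr=0x4f blk=4 s=0: MISS | VC [12, 8]
  [8] addr=0x8f blk=8 s=0: VC-HIT | VC [12, 4]
  [9] addr=0xc3 blk=12 s=0: VC-HIT | VC [8, 4]
  [10] addr=0x48 blk=4 s=0: VC-HIT | VC [8, 12]
  [11] addr=0x41 blk=4 s=0: L1-HIT | VC [8, 12]
  [12] addr=0x41 blk=4 s=0: L1-HIT | VC [8, 12]

SEQ = [MISS, MISS, L1-HIT, L1-HIT, L1-HIT, MISS, L1-HIT, MISS, VC-HIT, VC-HIT, VC-HIT, L1-HIT, L1-HIT]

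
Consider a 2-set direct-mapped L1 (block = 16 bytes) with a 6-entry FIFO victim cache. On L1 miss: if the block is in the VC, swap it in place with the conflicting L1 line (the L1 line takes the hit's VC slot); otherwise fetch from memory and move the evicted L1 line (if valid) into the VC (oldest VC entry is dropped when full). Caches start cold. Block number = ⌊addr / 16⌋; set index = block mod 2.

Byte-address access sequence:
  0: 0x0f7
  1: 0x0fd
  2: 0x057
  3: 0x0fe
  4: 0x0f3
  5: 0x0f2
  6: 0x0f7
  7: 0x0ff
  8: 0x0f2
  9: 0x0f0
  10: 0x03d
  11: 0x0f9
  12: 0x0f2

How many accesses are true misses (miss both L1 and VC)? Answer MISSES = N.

  [0] addr=0xf7 blk=15 s=1: MISS | VC []
  [1] addr=0xfd blk=15 s=1: L1-HIT | VC []
  [2] addr=0x57 blk=5 s=1: MISS | VC [15]
  [3] addr=0xfe blk=15 s=1: VC-HIT | VC [5]
  [4] addr=0xf3 blk=15 s=1: L1-HIT | VC [5]
  [5] addr=0xf2 blk=15 s=1: L1-HIT | VC [5]
  [6] addr=0xf7 blk=15 s=1: L1-HIT | VC [5]
  [7] addr=0xff blk=15 s=1: L1-HIT | VC [5]
  [8] addr=0xf2 blk=15 s=1: L1-HIT | VC [5]
  [9] addr=0xf0 blk=15 s=1: L1-HIT | VC [5]
  [10] addr=0x3d blk=3 s=1: MISS | VC [5, 15]
  [11] addr=0xf9 blk=15 s=1: VC-HIT | VC [5, 3]
  [12] addr=0xf2 blk=15 s=1: L1-HIT | VC [5, 3]

MISSES = 3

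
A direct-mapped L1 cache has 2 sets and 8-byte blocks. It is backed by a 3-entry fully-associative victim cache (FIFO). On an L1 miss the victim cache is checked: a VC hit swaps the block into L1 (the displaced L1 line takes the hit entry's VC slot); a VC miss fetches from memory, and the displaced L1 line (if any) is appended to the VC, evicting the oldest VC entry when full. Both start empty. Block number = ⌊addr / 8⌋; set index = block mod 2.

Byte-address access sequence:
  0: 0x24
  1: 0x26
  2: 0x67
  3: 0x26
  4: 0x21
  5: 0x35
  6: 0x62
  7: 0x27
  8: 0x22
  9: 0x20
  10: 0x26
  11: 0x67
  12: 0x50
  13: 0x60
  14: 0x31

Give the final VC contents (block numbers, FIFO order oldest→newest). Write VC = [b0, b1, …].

VC = [12, 4, 10]

  [0] addr=0x24 blk=4 s=0: MISS | VC []
  [1] addr=0x26 blk=4 s=0: L1-HIT | VC []
  [2] addr=0x67 blk=12 s=0: MISS | VC [4]
  [3] addr=0x26 blk=4 s=0: VC-HIT | VC [12]
  [4] addr=0x21 blk=4 s=0: L1-HIT | VC [12]
  [5] addr=0x35 blk=6 s=0: MISS | VC [12, 4]
  [6] addr=0x62 blk=12 s=0: VC-HIT | VC [6, 4]
  [7] addr=0x27 blk=4 s=0: VC-HIT | VC [6, 12]
  [8] addr=0x22 blk=4 s=0: L1-HIT | VC [6, 12]
  [9] addr=0x20 blk=4 s=0: L1-HIT | VC [6, 12]
  [10] addr=0x26 blk=4 s=0: L1-HIT | VC [6, 12]
  [11] addr=0x67 blk=12 s=0: VC-HIT | VC [6, 4]
  [12] addr=0x50 blk=10 s=0: MISS | VC [6, 4, 12]
  [13] addr=0x60 blk=12 s=0: VC-HIT | VC [6, 4, 10]
  [14] addr=0x31 blk=6 s=0: VC-HIT | VC [12, 4, 10]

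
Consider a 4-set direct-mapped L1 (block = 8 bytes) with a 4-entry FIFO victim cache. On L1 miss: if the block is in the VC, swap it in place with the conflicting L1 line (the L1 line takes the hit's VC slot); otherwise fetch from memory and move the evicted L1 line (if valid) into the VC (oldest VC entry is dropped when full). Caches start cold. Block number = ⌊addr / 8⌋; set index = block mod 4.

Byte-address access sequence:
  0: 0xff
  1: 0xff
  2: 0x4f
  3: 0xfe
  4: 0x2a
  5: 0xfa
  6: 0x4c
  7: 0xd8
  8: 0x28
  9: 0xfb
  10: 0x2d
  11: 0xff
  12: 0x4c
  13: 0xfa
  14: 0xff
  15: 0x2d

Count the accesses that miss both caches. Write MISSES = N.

0: 0xff (blk 31, set 3) → MISS  vc=[]
1: 0xff (blk 31, set 3) → L1-HIT  vc=[]
2: 0x4f (blk 9, set 1) → MISS  vc=[]
3: 0xfe (blk 31, set 3) → L1-HIT  vc=[]
4: 0x2a (blk 5, set 1) → MISS  vc=[9]
5: 0xfa (blk 31, set 3) → L1-HIT  vc=[9]
6: 0x4c (blk 9, set 1) → VC-HIT  vc=[5]
7: 0xd8 (blk 27, set 3) → MISS  vc=[5, 31]
8: 0x28 (blk 5, set 1) → VC-HIT  vc=[9, 31]
9: 0xfb (blk 31, set 3) → VC-HIT  vc=[9, 27]
10: 0x2d (blk 5, set 1) → L1-HIT  vc=[9, 27]
11: 0xff (blk 31, set 3) → L1-HIT  vc=[9, 27]
12: 0x4c (blk 9, set 1) → VC-HIT  vc=[5, 27]
13: 0xfa (blk 31, set 3) → L1-HIT  vc=[5, 27]
14: 0xff (blk 31, set 3) → L1-HIT  vc=[5, 27]
15: 0x2d (blk 5, set 1) → VC-HIT  vc=[9, 27]

MISSES = 4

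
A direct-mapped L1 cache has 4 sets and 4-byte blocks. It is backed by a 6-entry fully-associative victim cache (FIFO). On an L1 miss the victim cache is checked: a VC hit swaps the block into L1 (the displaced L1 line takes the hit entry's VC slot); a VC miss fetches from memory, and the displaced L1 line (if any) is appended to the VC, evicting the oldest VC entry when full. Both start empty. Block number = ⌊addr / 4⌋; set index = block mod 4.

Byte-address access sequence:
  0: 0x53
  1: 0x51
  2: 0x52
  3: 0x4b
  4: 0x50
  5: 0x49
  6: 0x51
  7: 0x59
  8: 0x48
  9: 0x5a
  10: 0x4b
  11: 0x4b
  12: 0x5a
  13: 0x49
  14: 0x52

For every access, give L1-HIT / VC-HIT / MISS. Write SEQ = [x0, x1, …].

SEQ = [MISS, L1-HIT, L1-HIT, MISS, L1-HIT, L1-HIT, L1-HIT, MISS, VC-HIT, VC-HIT, VC-HIT, L1-HIT, VC-HIT, VC-HIT, L1-HIT]

  [0] addr=0x53 blk=20 s=0: MISS | VC []
  [1] addr=0x51 blk=20 s=0: L1-HIT | VC []
  [2] addr=0x52 blk=20 s=0: L1-HIT | VC []
  [3] addr=0x4b blk=18 s=2: MISS | VC []
  [4] addr=0x50 blk=20 s=0: L1-HIT | VC []
  [5] addr=0x49 blk=18 s=2: L1-HIT | VC []
  [6] addr=0x51 blk=20 s=0: L1-HIT | VC []
  [7] addr=0x59 blk=22 s=2: MISS | VC [18]
  [8] addr=0x48 blk=18 s=2: VC-HIT | VC [22]
  [9] addr=0x5a blk=22 s=2: VC-HIT | VC [18]
  [10] addr=0x4b blk=18 s=2: VC-HIT | VC [22]
  [11] addr=0x4b blk=18 s=2: L1-HIT | VC [22]
  [12] addr=0x5a blk=22 s=2: VC-HIT | VC [18]
  [13] addr=0x49 blk=18 s=2: VC-HIT | VC [22]
  [14] addr=0x52 blk=20 s=0: L1-HIT | VC [22]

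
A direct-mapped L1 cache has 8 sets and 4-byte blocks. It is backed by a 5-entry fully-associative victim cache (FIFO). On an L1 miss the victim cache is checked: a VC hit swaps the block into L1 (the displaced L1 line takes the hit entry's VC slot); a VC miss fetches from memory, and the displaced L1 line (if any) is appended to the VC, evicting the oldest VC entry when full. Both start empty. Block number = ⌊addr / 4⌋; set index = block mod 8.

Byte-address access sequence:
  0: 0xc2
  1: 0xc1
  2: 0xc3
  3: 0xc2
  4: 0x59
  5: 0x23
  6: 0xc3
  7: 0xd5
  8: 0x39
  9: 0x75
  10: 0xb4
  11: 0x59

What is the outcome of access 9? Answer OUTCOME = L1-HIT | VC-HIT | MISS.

OUTCOME = MISS

  [0] addr=0xc2 blk=48 s=0: MISS | VC []
  [1] addr=0xc1 blk=48 s=0: L1-HIT | VC []
  [2] addr=0xc3 blk=48 s=0: L1-HIT | VC []
  [3] addr=0xc2 blk=48 s=0: L1-HIT | VC []
  [4] addr=0x59 blk=22 s=6: MISS | VC []
  [5] addr=0x23 blk=8 s=0: MISS | VC [48]
  [6] addr=0xc3 blk=48 s=0: VC-HIT | VC [8]
  [7] addr=0xd5 blk=53 s=5: MISS | VC [8]
  [8] addr=0x39 blk=14 s=6: MISS | VC [8, 22]
  [9] addr=0x75 blk=29 s=5: MISS | VC [8, 22, 53]
  [10] addr=0xb4 blk=45 s=5: MISS | VC [8, 22, 53, 29]
  [11] addr=0x59 blk=22 s=6: VC-HIT | VC [8, 14, 53, 29]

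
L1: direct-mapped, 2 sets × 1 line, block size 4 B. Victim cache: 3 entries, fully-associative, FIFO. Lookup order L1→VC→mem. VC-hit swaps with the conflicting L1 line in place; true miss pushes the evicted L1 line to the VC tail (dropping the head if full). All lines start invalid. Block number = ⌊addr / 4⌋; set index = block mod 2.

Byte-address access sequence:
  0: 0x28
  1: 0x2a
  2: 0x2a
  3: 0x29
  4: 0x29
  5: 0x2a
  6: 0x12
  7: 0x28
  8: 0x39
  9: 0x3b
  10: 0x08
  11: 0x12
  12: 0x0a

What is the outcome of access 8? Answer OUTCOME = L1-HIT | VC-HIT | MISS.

OUTCOME = MISS

#0 0x28→b10/s0 MISS; vc=[]
#1 0x2a→b10/s0 L1-HIT; vc=[]
#2 0x2a→b10/s0 L1-HIT; vc=[]
#3 0x29→b10/s0 L1-HIT; vc=[]
#4 0x29→b10/s0 L1-HIT; vc=[]
#5 0x2a→b10/s0 L1-HIT; vc=[]
#6 0x12→b4/s0 MISS; vc=[10]
#7 0x28→b10/s0 VC-HIT; vc=[4]
#8 0x39→b14/s0 MISS; vc=[4,10]
#9 0x3b→b14/s0 L1-HIT; vc=[4,10]
#10 0x8→b2/s0 MISS; vc=[4,10,14]
#11 0x12→b4/s0 VC-HIT; vc=[2,10,14]
#12 0xa→b2/s0 VC-HIT; vc=[4,10,14]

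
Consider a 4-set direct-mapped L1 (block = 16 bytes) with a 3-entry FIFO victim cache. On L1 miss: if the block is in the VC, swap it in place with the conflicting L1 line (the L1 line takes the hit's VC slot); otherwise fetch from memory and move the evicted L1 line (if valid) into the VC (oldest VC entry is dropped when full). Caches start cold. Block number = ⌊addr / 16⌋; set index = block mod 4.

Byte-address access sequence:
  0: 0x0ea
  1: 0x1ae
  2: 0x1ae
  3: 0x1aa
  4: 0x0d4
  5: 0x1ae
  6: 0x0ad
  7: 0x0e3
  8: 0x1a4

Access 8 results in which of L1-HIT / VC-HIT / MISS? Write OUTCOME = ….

OUTCOME = VC-HIT

  [0] addr=0xea blk=14 s=2: MISS | VC []
  [1] addr=0x1ae blk=26 s=2: MISS | VC [14]
  [2] addr=0x1ae blk=26 s=2: L1-HIT | VC [14]
  [3] addr=0x1aa blk=26 s=2: L1-HIT | VC [14]
  [4] addr=0xd4 blk=13 s=1: MISS | VC [14]
  [5] addr=0x1ae blk=26 s=2: L1-HIT | VC [14]
  [6] addr=0xad blk=10 s=2: MISS | VC [14, 26]
  [7] addr=0xe3 blk=14 s=2: VC-HIT | VC [10, 26]
  [8] addr=0x1a4 blk=26 s=2: VC-HIT | VC [10, 14]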